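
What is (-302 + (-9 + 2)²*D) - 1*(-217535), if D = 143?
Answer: 224240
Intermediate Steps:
(-302 + (-9 + 2)²*D) - 1*(-217535) = (-302 + (-9 + 2)²*143) - 1*(-217535) = (-302 + (-7)²*143) + 217535 = (-302 + 49*143) + 217535 = (-302 + 7007) + 217535 = 6705 + 217535 = 224240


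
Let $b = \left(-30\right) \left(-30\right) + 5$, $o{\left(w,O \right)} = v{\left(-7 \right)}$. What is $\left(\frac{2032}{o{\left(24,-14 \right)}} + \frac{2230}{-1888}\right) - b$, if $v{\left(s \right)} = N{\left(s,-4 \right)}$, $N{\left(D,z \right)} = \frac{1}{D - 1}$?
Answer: $- \frac{16201099}{944} \approx -17162.0$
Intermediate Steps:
$N{\left(D,z \right)} = \frac{1}{-1 + D}$
$v{\left(s \right)} = \frac{1}{-1 + s}$
$o{\left(w,O \right)} = - \frac{1}{8}$ ($o{\left(w,O \right)} = \frac{1}{-1 - 7} = \frac{1}{-8} = - \frac{1}{8}$)
$b = 905$ ($b = 900 + 5 = 905$)
$\left(\frac{2032}{o{\left(24,-14 \right)}} + \frac{2230}{-1888}\right) - b = \left(\frac{2032}{- \frac{1}{8}} + \frac{2230}{-1888}\right) - 905 = \left(2032 \left(-8\right) + 2230 \left(- \frac{1}{1888}\right)\right) - 905 = \left(-16256 - \frac{1115}{944}\right) - 905 = - \frac{15346779}{944} - 905 = - \frac{16201099}{944}$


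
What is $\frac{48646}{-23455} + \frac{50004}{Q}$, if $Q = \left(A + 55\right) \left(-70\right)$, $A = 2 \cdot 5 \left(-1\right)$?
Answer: $- \frac{14734208}{820925} \approx -17.948$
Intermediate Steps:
$A = -10$ ($A = 10 \left(-1\right) = -10$)
$Q = -3150$ ($Q = \left(-10 + 55\right) \left(-70\right) = 45 \left(-70\right) = -3150$)
$\frac{48646}{-23455} + \frac{50004}{Q} = \frac{48646}{-23455} + \frac{50004}{-3150} = 48646 \left(- \frac{1}{23455}\right) + 50004 \left(- \frac{1}{3150}\right) = - \frac{48646}{23455} - \frac{2778}{175} = - \frac{14734208}{820925}$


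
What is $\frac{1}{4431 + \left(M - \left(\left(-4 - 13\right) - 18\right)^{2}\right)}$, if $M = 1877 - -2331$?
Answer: $\frac{1}{7414} \approx 0.00013488$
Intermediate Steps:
$M = 4208$ ($M = 1877 + 2331 = 4208$)
$\frac{1}{4431 + \left(M - \left(\left(-4 - 13\right) - 18\right)^{2}\right)} = \frac{1}{4431 + \left(4208 - \left(\left(-4 - 13\right) - 18\right)^{2}\right)} = \frac{1}{4431 + \left(4208 - \left(-17 - 18\right)^{2}\right)} = \frac{1}{4431 + \left(4208 - \left(-35\right)^{2}\right)} = \frac{1}{4431 + \left(4208 - 1225\right)} = \frac{1}{4431 + 2983} = \frac{1}{7414}$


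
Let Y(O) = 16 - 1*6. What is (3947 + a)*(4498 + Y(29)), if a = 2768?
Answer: 30271220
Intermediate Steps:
Y(O) = 10 (Y(O) = 16 - 6 = 10)
(3947 + a)*(4498 + Y(29)) = (3947 + 2768)*(4498 + 10) = 6715*4508 = 30271220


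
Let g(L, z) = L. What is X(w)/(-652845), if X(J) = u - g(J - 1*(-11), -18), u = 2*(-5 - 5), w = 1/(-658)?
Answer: 6799/143190670 ≈ 4.7482e-5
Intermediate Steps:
w = -1/658 ≈ -0.0015198
u = -20 (u = 2*(-10) = -20)
X(J) = -31 - J (X(J) = -20 - (J - 1*(-11)) = -20 - (J + 11) = -20 - (11 + J) = -20 + (-11 - J) = -31 - J)
X(w)/(-652845) = (-31 - 1*(-1/658))/(-652845) = (-31 + 1/658)*(-1/652845) = -20397/658*(-1/652845) = 6799/143190670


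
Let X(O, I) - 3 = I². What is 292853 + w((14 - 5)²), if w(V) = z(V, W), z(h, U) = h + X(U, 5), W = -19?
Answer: 292962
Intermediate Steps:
X(O, I) = 3 + I²
z(h, U) = 28 + h (z(h, U) = h + (3 + 5²) = h + (3 + 25) = h + 28 = 28 + h)
w(V) = 28 + V
292853 + w((14 - 5)²) = 292853 + (28 + (14 - 5)²) = 292853 + (28 + 9²) = 292853 + (28 + 81) = 292853 + 109 = 292962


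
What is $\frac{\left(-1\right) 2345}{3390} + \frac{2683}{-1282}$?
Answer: $- \frac{605083}{217299} \approx -2.7846$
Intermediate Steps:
$\frac{\left(-1\right) 2345}{3390} + \frac{2683}{-1282} = \left(-2345\right) \frac{1}{3390} + 2683 \left(- \frac{1}{1282}\right) = - \frac{469}{678} - \frac{2683}{1282} = - \frac{605083}{217299}$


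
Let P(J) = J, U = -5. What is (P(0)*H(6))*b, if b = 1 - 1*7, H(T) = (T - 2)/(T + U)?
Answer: 0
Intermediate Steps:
H(T) = (-2 + T)/(-5 + T) (H(T) = (T - 2)/(T - 5) = (-2 + T)/(-5 + T))
b = -6 (b = 1 - 7 = -6)
(P(0)*H(6))*b = (0*((-2 + 6)/(-5 + 6)))*(-6) = (0*(4/1))*(-6) = (0*(1*4))*(-6) = (0*4)*(-6) = 0*(-6) = 0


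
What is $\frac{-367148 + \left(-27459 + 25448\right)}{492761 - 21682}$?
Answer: $- \frac{52737}{67297} \approx -0.78365$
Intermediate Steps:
$\frac{-367148 + \left(-27459 + 25448\right)}{492761 - 21682} = \frac{-367148 - 2011}{471079} = \left(-369159\right) \frac{1}{471079} = - \frac{52737}{67297}$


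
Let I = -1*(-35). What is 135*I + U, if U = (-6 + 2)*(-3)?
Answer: 4737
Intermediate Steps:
I = 35
U = 12 (U = -4*(-3) = 12)
135*I + U = 135*35 + 12 = 4725 + 12 = 4737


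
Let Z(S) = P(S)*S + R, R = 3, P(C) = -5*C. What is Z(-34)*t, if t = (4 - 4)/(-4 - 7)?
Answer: 0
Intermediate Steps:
Z(S) = 3 - 5*S² (Z(S) = (-5*S)*S + 3 = -5*S² + 3 = 3 - 5*S²)
t = 0 (t = 0/(-11) = 0*(-1/11) = 0)
Z(-34)*t = (3 - 5*(-34)²)*0 = (3 - 5*1156)*0 = (3 - 5780)*0 = -5777*0 = 0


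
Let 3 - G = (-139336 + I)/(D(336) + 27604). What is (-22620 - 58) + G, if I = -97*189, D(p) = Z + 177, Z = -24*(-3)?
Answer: -631409106/27853 ≈ -22669.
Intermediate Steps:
Z = 72
D(p) = 249 (D(p) = 72 + 177 = 249)
I = -18333
G = 241228/27853 (G = 3 - (-139336 - 18333)/(249 + 27604) = 3 - (-157669)/27853 = 3 - 1*(-157669/27853) = 3 + 157669/27853 = 241228/27853 ≈ 8.6608)
(-22620 - 58) + G = (-22620 - 58) + 241228/27853 = -22678 + 241228/27853 = -631409106/27853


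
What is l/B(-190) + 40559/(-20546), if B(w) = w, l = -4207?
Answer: 19682703/975935 ≈ 20.168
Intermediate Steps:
l/B(-190) + 40559/(-20546) = -4207/(-190) + 40559/(-20546) = -4207*(-1/190) + 40559*(-1/20546) = 4207/190 - 40559/20546 = 19682703/975935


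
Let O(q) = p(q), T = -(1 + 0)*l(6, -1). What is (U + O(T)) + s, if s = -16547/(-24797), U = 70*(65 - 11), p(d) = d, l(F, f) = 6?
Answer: 93600425/24797 ≈ 3774.7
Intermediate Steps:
T = -6 (T = -(1 + 0)*6 = -6 ≈ -6.0000)
O(q) = q
U = 3780 (U = 70*54 = 3780)
s = 16547/24797 (s = -16547*(-1/24797) = 16547/24797 ≈ 0.66730)
(U + O(T)) + s = (3780 - 6) + 16547/24797 = 3774 + 16547/24797 = 93600425/24797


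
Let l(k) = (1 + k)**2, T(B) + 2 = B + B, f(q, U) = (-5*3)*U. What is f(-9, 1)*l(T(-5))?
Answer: -1815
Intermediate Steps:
f(q, U) = -15*U
T(B) = -2 + 2*B (T(B) = -2 + (B + B) = -2 + 2*B)
f(-9, 1)*l(T(-5)) = (-15*1)*(1 + (-2 + 2*(-5)))**2 = -15*(1 + (-2 - 10))**2 = -15*(1 - 12)**2 = -15*(-11)**2 = -15*121 = -1815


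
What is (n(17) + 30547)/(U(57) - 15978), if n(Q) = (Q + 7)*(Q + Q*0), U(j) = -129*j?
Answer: -30955/23331 ≈ -1.3268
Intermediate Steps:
n(Q) = Q*(7 + Q) (n(Q) = (7 + Q)*(Q + 0) = (7 + Q)*Q = Q*(7 + Q))
(n(17) + 30547)/(U(57) - 15978) = (17*(7 + 17) + 30547)/(-129*57 - 15978) = (17*24 + 30547)/(-7353 - 15978) = (408 + 30547)/(-23331) = 30955*(-1/23331) = -30955/23331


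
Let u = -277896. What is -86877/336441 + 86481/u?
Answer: -845055951/1484057272 ≈ -0.56942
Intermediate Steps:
-86877/336441 + 86481/u = -86877/336441 + 86481/(-277896) = -86877*1/336441 + 86481*(-1/277896) = -4137/16021 - 28827/92632 = -845055951/1484057272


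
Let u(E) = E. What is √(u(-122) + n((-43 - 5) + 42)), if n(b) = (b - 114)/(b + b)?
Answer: 4*I*√7 ≈ 10.583*I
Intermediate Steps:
n(b) = (-114 + b)/(2*b) (n(b) = (-114 + b)/((2*b)) = (-114 + b)*(1/(2*b)) = (-114 + b)/(2*b))
√(u(-122) + n((-43 - 5) + 42)) = √(-122 + (-114 + ((-43 - 5) + 42))/(2*((-43 - 5) + 42))) = √(-122 + (-114 + (-48 + 42))/(2*(-48 + 42))) = √(-122 + (½)*(-114 - 6)/(-6)) = √(-122 + (½)*(-⅙)*(-120)) = √(-122 + 10) = √(-112) = 4*I*√7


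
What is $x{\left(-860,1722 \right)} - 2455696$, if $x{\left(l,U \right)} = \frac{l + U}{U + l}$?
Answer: $-2455695$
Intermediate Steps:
$x{\left(l,U \right)} = 1$ ($x{\left(l,U \right)} = \frac{U + l}{U + l} = 1$)
$x{\left(-860,1722 \right)} - 2455696 = 1 - 2455696 = -2455695$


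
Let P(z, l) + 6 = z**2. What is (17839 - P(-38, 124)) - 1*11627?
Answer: 4774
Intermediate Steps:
P(z, l) = -6 + z**2
(17839 - P(-38, 124)) - 1*11627 = (17839 - (-6 + (-38)**2)) - 1*11627 = (17839 - (-6 + 1444)) - 11627 = (17839 - 1*1438) - 11627 = (17839 - 1438) - 11627 = 16401 - 11627 = 4774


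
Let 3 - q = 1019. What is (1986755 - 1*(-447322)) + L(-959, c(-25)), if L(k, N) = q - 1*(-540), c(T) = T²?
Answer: 2433601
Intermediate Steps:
q = -1016 (q = 3 - 1*1019 = 3 - 1019 = -1016)
L(k, N) = -476 (L(k, N) = -1016 - 1*(-540) = -1016 + 540 = -476)
(1986755 - 1*(-447322)) + L(-959, c(-25)) = (1986755 - 1*(-447322)) - 476 = (1986755 + 447322) - 476 = 2434077 - 476 = 2433601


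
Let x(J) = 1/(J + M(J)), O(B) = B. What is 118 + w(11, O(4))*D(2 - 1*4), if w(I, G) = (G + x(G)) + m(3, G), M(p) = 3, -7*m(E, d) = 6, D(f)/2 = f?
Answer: 734/7 ≈ 104.86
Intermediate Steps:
D(f) = 2*f
m(E, d) = -6/7 (m(E, d) = -⅐*6 = -6/7)
x(J) = 1/(3 + J) (x(J) = 1/(J + 3) = 1/(3 + J))
w(I, G) = -6/7 + G + 1/(3 + G) (w(I, G) = (G + 1/(3 + G)) - 6/7 = -6/7 + G + 1/(3 + G))
118 + w(11, O(4))*D(2 - 1*4) = 118 + ((7 + (-6 + 7*4)*(3 + 4))/(7*(3 + 4)))*(2*(2 - 1*4)) = 118 + ((⅐)*(7 + (-6 + 28)*7)/7)*(2*(2 - 4)) = 118 + ((⅐)*(⅐)*(7 + 22*7))*(2*(-2)) = 118 + ((⅐)*(⅐)*(7 + 154))*(-4) = 118 + ((⅐)*(⅐)*161)*(-4) = 118 + (23/7)*(-4) = 118 - 92/7 = 734/7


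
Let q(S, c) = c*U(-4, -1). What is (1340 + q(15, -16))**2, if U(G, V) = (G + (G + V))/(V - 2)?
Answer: 1669264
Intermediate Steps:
U(G, V) = (V + 2*G)/(-2 + V)
q(S, c) = 3*c (q(S, c) = c*((-1 + 2*(-4))/(-2 - 1)) = c*((-1 - 8)/(-3)) = c*(-1/3*(-9)) = c*3 = 3*c)
(1340 + q(15, -16))**2 = (1340 + 3*(-16))**2 = (1340 - 48)**2 = 1292**2 = 1669264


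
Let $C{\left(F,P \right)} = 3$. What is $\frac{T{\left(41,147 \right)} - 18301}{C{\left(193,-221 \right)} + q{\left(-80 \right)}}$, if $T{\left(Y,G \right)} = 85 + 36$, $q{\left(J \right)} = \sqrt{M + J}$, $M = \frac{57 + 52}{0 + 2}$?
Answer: $- \frac{36360}{23} + \frac{6060 i \sqrt{102}}{23} \approx -1580.9 + 2661.0 i$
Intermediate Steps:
$M = \frac{109}{2} \approx 54.5$
$q{\left(J \right)} = \sqrt{\frac{109}{2} + J}$
$T{\left(Y,G \right)} = 121$
$\frac{T{\left(41,147 \right)} - 18301}{C{\left(193,-221 \right)} + q{\left(-80 \right)}} = \frac{121 - 18301}{3 + \frac{\sqrt{218 + 4 \left(-80\right)}}{2}} = - \frac{18180}{3 + \frac{\sqrt{218 - 320}}{2}} = - \frac{18180}{3 + \frac{\sqrt{-102}}{2}} = - \frac{18180}{3 + \frac{i \sqrt{102}}{2}}$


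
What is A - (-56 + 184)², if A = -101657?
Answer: -118041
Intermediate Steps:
A - (-56 + 184)² = -101657 - (-56 + 184)² = -101657 - 1*128² = -101657 - 1*16384 = -101657 - 16384 = -118041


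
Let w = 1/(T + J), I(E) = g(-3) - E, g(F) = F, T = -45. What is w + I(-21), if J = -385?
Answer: 7739/430 ≈ 17.998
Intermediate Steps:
I(E) = -3 - E
w = -1/430 (w = 1/(-45 - 385) = 1/(-430) = -1/430 ≈ -0.0023256)
w + I(-21) = -1/430 + (-3 - 1*(-21)) = -1/430 + (-3 + 21) = -1/430 + 18 = 7739/430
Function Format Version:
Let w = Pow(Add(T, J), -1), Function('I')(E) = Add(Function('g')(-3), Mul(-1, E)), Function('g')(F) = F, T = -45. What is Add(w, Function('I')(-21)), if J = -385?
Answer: Rational(7739, 430) ≈ 17.998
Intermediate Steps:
Function('I')(E) = Add(-3, Mul(-1, E))
w = Rational(-1, 430) (w = Pow(Add(-45, -385), -1) = Pow(-430, -1) = Rational(-1, 430) ≈ -0.0023256)
Add(w, Function('I')(-21)) = Add(Rational(-1, 430), Add(-3, Mul(-1, -21))) = Add(Rational(-1, 430), Add(-3, 21)) = Add(Rational(-1, 430), 18) = Rational(7739, 430)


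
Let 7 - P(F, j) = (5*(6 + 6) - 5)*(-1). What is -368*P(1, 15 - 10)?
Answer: -22816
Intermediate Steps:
P(F, j) = 62 (P(F, j) = 7 - (5*(6 + 6) - 5)*(-1) = 7 - (5*12 - 5)*(-1) = 7 - (60 - 5)*(-1) = 7 - 55*(-1) = 7 - 1*(-55) = 7 + 55 = 62)
-368*P(1, 15 - 10) = -368*62 = -22816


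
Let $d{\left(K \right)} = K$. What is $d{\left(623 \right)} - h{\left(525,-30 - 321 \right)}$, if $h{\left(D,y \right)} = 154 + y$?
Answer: $820$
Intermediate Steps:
$d{\left(623 \right)} - h{\left(525,-30 - 321 \right)} = 623 - \left(154 - 351\right) = 623 - -197 = 623 + 197 = 820$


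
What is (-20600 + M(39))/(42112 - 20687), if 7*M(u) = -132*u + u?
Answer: -149309/149975 ≈ -0.99556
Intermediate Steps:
M(u) = -131*u/7 (M(u) = (-132*u + u)/7 = (-131*u)/7 = -131*u/7)
(-20600 + M(39))/(42112 - 20687) = (-20600 - 131/7*39)/(42112 - 20687) = (-20600 - 5109/7)/21425 = -149309/7*1/21425 = -149309/149975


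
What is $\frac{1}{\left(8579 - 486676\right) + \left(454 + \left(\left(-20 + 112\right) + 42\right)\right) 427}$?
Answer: $- \frac{1}{227021} \approx -4.4049 \cdot 10^{-6}$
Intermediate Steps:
$\frac{1}{\left(8579 - 486676\right) + \left(454 + \left(\left(-20 + 112\right) + 42\right)\right) 427} = \frac{1}{-478097 + \left(454 + \left(92 + 42\right)\right) 427} = \frac{1}{-478097 + \left(454 + 134\right) 427} = \frac{1}{-478097 + 588 \cdot 427} = \frac{1}{-478097 + 251076} = \frac{1}{-227021} = - \frac{1}{227021}$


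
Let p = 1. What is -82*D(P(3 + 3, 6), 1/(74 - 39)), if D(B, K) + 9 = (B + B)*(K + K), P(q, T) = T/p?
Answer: 23862/35 ≈ 681.77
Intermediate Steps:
P(q, T) = T (P(q, T) = T/1 = T*1 = T)
D(B, K) = -9 + 4*B*K (D(B, K) = -9 + (B + B)*(K + K) = -9 + (2*B)*(2*K) = -9 + 4*B*K)
-82*D(P(3 + 3, 6), 1/(74 - 39)) = -82*(-9 + 4*6/(74 - 39)) = -82*(-9 + 4*6/35) = -82*(-9 + 4*6*(1/35)) = -82*(-9 + 24/35) = -82*(-291/35) = 23862/35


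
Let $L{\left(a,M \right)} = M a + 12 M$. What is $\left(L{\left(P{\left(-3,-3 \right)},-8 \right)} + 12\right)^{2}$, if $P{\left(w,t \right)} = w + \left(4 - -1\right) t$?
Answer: $3600$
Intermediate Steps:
$P{\left(w,t \right)} = w + 5 t$ ($P{\left(w,t \right)} = w + \left(4 + 1\right) t = w + 5 t$)
$L{\left(a,M \right)} = 12 M + M a$
$\left(L{\left(P{\left(-3,-3 \right)},-8 \right)} + 12\right)^{2} = \left(- 8 \left(12 + \left(-3 + 5 \left(-3\right)\right)\right) + 12\right)^{2} = \left(- 8 \left(12 - 18\right) + 12\right)^{2} = \left(\left(-8\right) \left(-6\right) + 12\right)^{2} = \left(48 + 12\right)^{2} = 60^{2} = 3600$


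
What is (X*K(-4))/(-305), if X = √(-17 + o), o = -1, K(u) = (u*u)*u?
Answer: 192*I*√2/305 ≈ 0.89026*I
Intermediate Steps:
K(u) = u³ (K(u) = u²*u = u³)
X = 3*I*√2 (X = √(-17 - 1) = √(-18) = 3*I*√2 ≈ 4.2426*I)
(X*K(-4))/(-305) = ((3*I*√2)*(-4)³)/(-305) = ((3*I*√2)*(-64))*(-1/305) = -192*I*√2*(-1/305) = 192*I*√2/305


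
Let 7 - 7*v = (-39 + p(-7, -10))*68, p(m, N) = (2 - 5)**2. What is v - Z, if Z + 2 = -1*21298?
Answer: 151147/7 ≈ 21592.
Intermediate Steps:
Z = -21300 (Z = -2 - 1*21298 = -2 - 21298 = -21300)
p(m, N) = 9 (p(m, N) = (-3)**2 = 9)
v = 2047/7 (v = 1 - (-39 + 9)*68/7 = 1 - (-30)*68/7 = 1 - 1/7*(-2040) = 1 + 2040/7 = 2047/7 ≈ 292.43)
v - Z = 2047/7 - 1*(-21300) = 2047/7 + 21300 = 151147/7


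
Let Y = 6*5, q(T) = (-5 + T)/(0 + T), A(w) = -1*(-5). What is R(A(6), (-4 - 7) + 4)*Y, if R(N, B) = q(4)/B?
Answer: 15/14 ≈ 1.0714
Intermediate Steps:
A(w) = 5
q(T) = (-5 + T)/T
R(N, B) = -1/(4*B) (R(N, B) = ((-5 + 4)/4)/B = ((1/4)*(-1))/B = -1/(4*B))
Y = 30
R(A(6), (-4 - 7) + 4)*Y = -1/(4*((-4 - 7) + 4))*30 = -1/(4*(-11 + 4))*30 = -1/4/(-7)*30 = -1/4*(-1/7)*30 = (1/28)*30 = 15/14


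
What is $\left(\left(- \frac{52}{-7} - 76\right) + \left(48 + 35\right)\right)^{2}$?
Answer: $\frac{10201}{49} \approx 208.18$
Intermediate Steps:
$\left(\left(- \frac{52}{-7} - 76\right) + \left(48 + 35\right)\right)^{2} = \left(\left(\left(-52\right) \left(- \frac{1}{7}\right) - 76\right) + 83\right)^{2} = \left(\left(\frac{52}{7} - 76\right) + 83\right)^{2} = \left(- \frac{480}{7} + 83\right)^{2} = \left(\frac{101}{7}\right)^{2} = \frac{10201}{49}$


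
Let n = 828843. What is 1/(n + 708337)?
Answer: 1/1537180 ≈ 6.5054e-7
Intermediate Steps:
1/(n + 708337) = 1/(828843 + 708337) = 1/1537180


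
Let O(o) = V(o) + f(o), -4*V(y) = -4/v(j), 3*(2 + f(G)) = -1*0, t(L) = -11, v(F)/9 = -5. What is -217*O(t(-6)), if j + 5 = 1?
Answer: 19747/45 ≈ 438.82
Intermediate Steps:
j = -4 (j = -5 + 1 = -4)
v(F) = -45 (v(F) = 9*(-5) = -45)
f(G) = -2 (f(G) = -2 + (-1*0)/3 = -2 + (⅓)*0 = -2 + 0 = -2)
V(y) = -1/45 (V(y) = -(-1)/(-45) = -(-1)*(-1)/45 = -¼*4/45 = -1/45)
O(o) = -91/45 (O(o) = -1/45 - 2 = -91/45)
-217*O(t(-6)) = -217*(-91/45) = 19747/45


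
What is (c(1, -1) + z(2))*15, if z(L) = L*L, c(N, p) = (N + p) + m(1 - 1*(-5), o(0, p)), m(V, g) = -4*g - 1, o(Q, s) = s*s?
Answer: -15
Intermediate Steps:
o(Q, s) = s²
m(V, g) = -1 - 4*g
c(N, p) = -1 + N + p - 4*p² (c(N, p) = (N + p) + (-1 - 4*p²) = -1 + N + p - 4*p²)
z(L) = L²
(c(1, -1) + z(2))*15 = ((-1 + 1 - 1 - 4*(-1)²) + 2²)*15 = ((-1 + 1 - 1 - 4*1) + 4)*15 = ((-1 + 1 - 1 - 4) + 4)*15 = (-5 + 4)*15 = -1*15 = -15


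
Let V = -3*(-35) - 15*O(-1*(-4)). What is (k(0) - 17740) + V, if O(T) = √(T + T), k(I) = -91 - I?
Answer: -17726 - 30*√2 ≈ -17768.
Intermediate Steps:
O(T) = √2*√T (O(T) = √(2*T) = √2*√T)
V = 105 - 30*√2 (V = -3*(-35) - 15*√2*√(-1*(-4)) = 105 - 15*√2*√4 = 105 - 15*√2*2 = 105 - 30*√2 ≈ 62.574)
(k(0) - 17740) + V = ((-91 - 1*0) - 17740) + (105 - 30*√2) = ((-91 + 0) - 17740) + (105 - 30*√2) = (-91 - 17740) + (105 - 30*√2) = -17831 + (105 - 30*√2) = -17726 - 30*√2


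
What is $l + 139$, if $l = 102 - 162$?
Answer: $79$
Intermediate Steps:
$l = -60$
$l + 139 = -60 + 139 = 79$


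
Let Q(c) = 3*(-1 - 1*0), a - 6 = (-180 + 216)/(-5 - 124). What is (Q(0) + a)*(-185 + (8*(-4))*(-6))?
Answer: 819/43 ≈ 19.047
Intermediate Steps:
a = 246/43 (a = 6 + (-180 + 216)/(-5 - 124) = 6 + 36/(-129) = 6 + 36*(-1/129) = 6 - 12/43 = 246/43 ≈ 5.7209)
Q(c) = -3 (Q(c) = 3*(-1 + 0) = 3*(-1) = -3)
(Q(0) + a)*(-185 + (8*(-4))*(-6)) = (-3 + 246/43)*(-185 + (8*(-4))*(-6)) = 117*(-185 - 32*(-6))/43 = 117*(-185 + 192)/43 = (117/43)*7 = 819/43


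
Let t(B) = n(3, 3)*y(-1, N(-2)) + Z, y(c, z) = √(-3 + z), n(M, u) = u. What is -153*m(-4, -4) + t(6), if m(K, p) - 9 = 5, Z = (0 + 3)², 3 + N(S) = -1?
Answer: -2133 + 3*I*√7 ≈ -2133.0 + 7.9373*I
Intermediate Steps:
N(S) = -4 (N(S) = -3 - 1 = -4)
Z = 9 (Z = 3² = 9)
m(K, p) = 14 (m(K, p) = 9 + 5 = 14)
t(B) = 9 + 3*I*√7 (t(B) = 3*√(-3 - 4) + 9 = 3*√(-7) + 9 = 3*(I*√7) + 9 = 3*I*√7 + 9 = 9 + 3*I*√7)
-153*m(-4, -4) + t(6) = -153*14 + (9 + 3*I*√7) = -2142 + (9 + 3*I*√7) = -2133 + 3*I*√7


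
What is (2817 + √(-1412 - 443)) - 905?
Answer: 1912 + I*√1855 ≈ 1912.0 + 43.07*I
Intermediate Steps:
(2817 + √(-1412 - 443)) - 905 = (2817 + √(-1855)) - 905 = (2817 + I*√1855) - 905 = 1912 + I*√1855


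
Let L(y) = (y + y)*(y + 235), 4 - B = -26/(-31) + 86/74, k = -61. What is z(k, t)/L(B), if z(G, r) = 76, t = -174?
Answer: 24996571/311662267 ≈ 0.080204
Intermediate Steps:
B = 2293/1147 (B = 4 - (-26/(-31) + 86/74) = 4 - (-26*(-1/31) + 86*(1/74)) = 4 - (26/31 + 43/37) = 4 - 1*2295/1147 = 4 - 2295/1147 = 2293/1147 ≈ 1.9991)
L(y) = 2*y*(235 + y) (L(y) = (2*y)*(235 + y) = 2*y*(235 + y))
z(k, t)/L(B) = 76/((2*(2293/1147)*(235 + 2293/1147))) = 76/((2*(2293/1147)*(271838/1147))) = 76/(1246649068/1315609) = 76*(1315609/1246649068) = 24996571/311662267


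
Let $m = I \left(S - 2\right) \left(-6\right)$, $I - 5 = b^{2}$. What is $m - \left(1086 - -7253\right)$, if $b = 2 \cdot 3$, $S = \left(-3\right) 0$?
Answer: $-7847$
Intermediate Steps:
$S = 0$
$b = 6$
$I = 41$ ($I = 5 + 6^{2} = 5 + 36 = 41$)
$m = 492$ ($m = 41 \left(0 - 2\right) \left(-6\right) = 41 \left(\left(-2\right) \left(-6\right)\right) = 41 \cdot 12 = 492$)
$m - \left(1086 - -7253\right) = 492 - \left(1086 - -7253\right) = 492 - \left(1086 + \left(-582 + 7835\right)\right) = 492 - \left(1086 + 7253\right) = 492 - 8339 = -7847$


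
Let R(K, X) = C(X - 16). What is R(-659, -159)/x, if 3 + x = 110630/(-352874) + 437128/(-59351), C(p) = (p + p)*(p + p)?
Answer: -641392383703750/55911845331 ≈ -11472.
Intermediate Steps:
C(p) = 4*p**2 (C(p) = (2*p)*(2*p) = 4*p**2)
x = -111823690662/10471712387 (x = -3 + (110630/(-352874) + 437128/(-59351)) = -3 + (110630*(-1/352874) + 437128*(-1/59351)) = -3 + (-55315/176437 - 437128/59351) = -3 - 80408553501/10471712387 = -111823690662/10471712387 ≈ -10.679)
R(K, X) = 4*(-16 + X)**2 (R(K, X) = 4*(X - 16)**2 = 4*(-16 + X)**2)
R(-659, -159)/x = (4*(-16 - 159)**2)/(-111823690662/10471712387) = (4*(-175)**2)*(-10471712387/111823690662) = (4*30625)*(-10471712387/111823690662) = 122500*(-10471712387/111823690662) = -641392383703750/55911845331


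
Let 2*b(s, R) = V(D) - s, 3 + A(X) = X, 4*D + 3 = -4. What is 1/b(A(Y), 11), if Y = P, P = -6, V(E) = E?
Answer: 8/29 ≈ 0.27586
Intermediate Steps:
D = -7/4 (D = -¾ + (¼)*(-4) = -¾ - 1 = -7/4 ≈ -1.7500)
Y = -6
A(X) = -3 + X
b(s, R) = -7/8 - s/2 (b(s, R) = (-7/4 - s)/2 = -7/8 - s/2)
1/b(A(Y), 11) = 1/(-7/8 - (-3 - 6)/2) = 1/(-7/8 - ½*(-9)) = 1/(-7/8 + 9/2) = 1/(29/8) = 8/29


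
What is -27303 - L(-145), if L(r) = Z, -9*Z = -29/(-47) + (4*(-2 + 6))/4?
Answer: -11548952/423 ≈ -27303.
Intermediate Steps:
Z = -217/423 (Z = -(-29/(-47) + (4*(-2 + 6))/4)/9 = -(-29*(-1/47) + (4*4)*(¼))/9 = -(29/47 + 16*(¼))/9 = -(29/47 + 4)/9 = -⅑*217/47 = -217/423 ≈ -0.51300)
L(r) = -217/423
-27303 - L(-145) = -27303 - 1*(-217/423) = -27303 + 217/423 = -11548952/423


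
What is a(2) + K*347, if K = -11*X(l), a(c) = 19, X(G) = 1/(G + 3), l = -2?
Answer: -3798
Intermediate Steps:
X(G) = 1/(3 + G)
K = -11 (K = -11/(3 - 2) = -11/1 = -11*1 = -11)
a(2) + K*347 = 19 - 11*347 = 19 - 3817 = -3798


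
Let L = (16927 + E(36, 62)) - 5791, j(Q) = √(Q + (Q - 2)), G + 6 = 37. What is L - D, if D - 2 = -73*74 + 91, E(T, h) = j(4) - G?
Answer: 16414 + √6 ≈ 16416.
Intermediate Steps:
G = 31 (G = -6 + 37 = 31)
j(Q) = √(-2 + 2*Q) (j(Q) = √(Q + (-2 + Q)) = √(-2 + 2*Q))
E(T, h) = -31 + √6 (E(T, h) = √(-2 + 2*4) - 1*31 = √(-2 + 8) - 31 = √6 - 31 = -31 + √6)
L = 11105 + √6 (L = (16927 + (-31 + √6)) - 5791 = (16896 + √6) - 5791 = 11105 + √6 ≈ 11107.)
D = -5309 (D = 2 + (-73*74 + 91) = 2 + (-5402 + 91) = 2 - 5311 = -5309)
L - D = (11105 + √6) - 1*(-5309) = (11105 + √6) + 5309 = 16414 + √6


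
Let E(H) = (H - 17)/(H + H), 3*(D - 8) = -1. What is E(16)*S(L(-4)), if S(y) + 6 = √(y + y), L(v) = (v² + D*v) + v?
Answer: 3/16 - I*√21/24 ≈ 0.1875 - 0.19094*I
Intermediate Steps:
D = 23/3 (D = 8 + (⅓)*(-1) = 8 - ⅓ = 23/3 ≈ 7.6667)
L(v) = v² + 26*v/3 (L(v) = (v² + 23*v/3) + v = v² + 26*v/3)
S(y) = -6 + √2*√y (S(y) = -6 + √(y + y) = -6 + √(2*y) = -6 + √2*√y)
E(H) = (-17 + H)/(2*H) (E(H) = (-17 + H)/((2*H)) = (-17 + H)*(1/(2*H)) = (-17 + H)/(2*H))
E(16)*S(L(-4)) = ((½)*(-17 + 16)/16)*(-6 + √2*√((⅓)*(-4)*(26 + 3*(-4)))) = ((½)*(1/16)*(-1))*(-6 + √2*√((⅓)*(-4)*(26 - 12))) = -(-6 + √2*√((⅓)*(-4)*14))/32 = -(-6 + √2*√(-56/3))/32 = -(-6 + √2*(2*I*√42/3))/32 = -(-6 + 4*I*√21/3)/32 = 3/16 - I*√21/24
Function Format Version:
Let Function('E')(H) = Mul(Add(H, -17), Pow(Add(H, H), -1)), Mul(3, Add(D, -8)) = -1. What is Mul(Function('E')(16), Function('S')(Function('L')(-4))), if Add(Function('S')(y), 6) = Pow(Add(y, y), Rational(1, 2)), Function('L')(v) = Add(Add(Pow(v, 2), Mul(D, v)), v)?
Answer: Add(Rational(3, 16), Mul(Rational(-1, 24), I, Pow(21, Rational(1, 2)))) ≈ Add(0.18750, Mul(-0.19094, I))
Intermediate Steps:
D = Rational(23, 3) (D = Add(8, Mul(Rational(1, 3), -1)) = Add(8, Rational(-1, 3)) = Rational(23, 3) ≈ 7.6667)
Function('L')(v) = Add(Pow(v, 2), Mul(Rational(26, 3), v)) (Function('L')(v) = Add(Add(Pow(v, 2), Mul(Rational(23, 3), v)), v) = Add(Pow(v, 2), Mul(Rational(26, 3), v)))
Function('S')(y) = Add(-6, Mul(Pow(2, Rational(1, 2)), Pow(y, Rational(1, 2)))) (Function('S')(y) = Add(-6, Pow(Add(y, y), Rational(1, 2))) = Add(-6, Pow(Mul(2, y), Rational(1, 2))) = Add(-6, Mul(Pow(2, Rational(1, 2)), Pow(y, Rational(1, 2)))))
Function('E')(H) = Mul(Rational(1, 2), Pow(H, -1), Add(-17, H)) (Function('E')(H) = Mul(Add(-17, H), Pow(Mul(2, H), -1)) = Mul(Add(-17, H), Mul(Rational(1, 2), Pow(H, -1))) = Mul(Rational(1, 2), Pow(H, -1), Add(-17, H)))
Mul(Function('E')(16), Function('S')(Function('L')(-4))) = Mul(Mul(Rational(1, 2), Pow(16, -1), Add(-17, 16)), Add(-6, Mul(Pow(2, Rational(1, 2)), Pow(Mul(Rational(1, 3), -4, Add(26, Mul(3, -4))), Rational(1, 2))))) = Mul(Mul(Rational(1, 2), Rational(1, 16), -1), Add(-6, Mul(Pow(2, Rational(1, 2)), Pow(Mul(Rational(1, 3), -4, Add(26, -12)), Rational(1, 2))))) = Mul(Rational(-1, 32), Add(-6, Mul(Pow(2, Rational(1, 2)), Pow(Mul(Rational(1, 3), -4, 14), Rational(1, 2))))) = Mul(Rational(-1, 32), Add(-6, Mul(Pow(2, Rational(1, 2)), Pow(Rational(-56, 3), Rational(1, 2))))) = Mul(Rational(-1, 32), Add(-6, Mul(Pow(2, Rational(1, 2)), Mul(Rational(2, 3), I, Pow(42, Rational(1, 2)))))) = Mul(Rational(-1, 32), Add(-6, Mul(Rational(4, 3), I, Pow(21, Rational(1, 2))))) = Add(Rational(3, 16), Mul(Rational(-1, 24), I, Pow(21, Rational(1, 2))))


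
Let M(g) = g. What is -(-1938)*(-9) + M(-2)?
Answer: -17444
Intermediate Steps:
-(-1938)*(-9) + M(-2) = -(-1938)*(-9) - 2 = -57*306 - 2 = -17442 - 2 = -17444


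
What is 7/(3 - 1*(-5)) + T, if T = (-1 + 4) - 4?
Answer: -⅛ ≈ -0.12500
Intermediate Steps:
T = -1 (T = 3 - 4 = -1)
7/(3 - 1*(-5)) + T = 7/(3 - 1*(-5)) - 1 = 7/(3 + 5) - 1 = 7/8 - 1 = -⅛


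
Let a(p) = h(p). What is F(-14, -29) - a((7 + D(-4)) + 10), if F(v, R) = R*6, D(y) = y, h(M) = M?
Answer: -187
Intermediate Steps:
F(v, R) = 6*R
a(p) = p
F(-14, -29) - a((7 + D(-4)) + 10) = 6*(-29) - ((7 - 4) + 10) = -174 - (3 + 10) = -174 - 1*13 = -174 - 13 = -187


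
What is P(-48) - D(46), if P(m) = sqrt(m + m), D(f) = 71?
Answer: -71 + 4*I*sqrt(6) ≈ -71.0 + 9.798*I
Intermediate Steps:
P(m) = sqrt(2)*sqrt(m) (P(m) = sqrt(2*m) = sqrt(2)*sqrt(m))
P(-48) - D(46) = sqrt(2)*sqrt(-48) - 1*71 = sqrt(2)*(4*I*sqrt(3)) - 71 = 4*I*sqrt(6) - 71 = -71 + 4*I*sqrt(6)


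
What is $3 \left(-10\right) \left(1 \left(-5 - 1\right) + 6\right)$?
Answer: $0$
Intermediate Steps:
$3 \left(-10\right) \left(1 \left(-5 - 1\right) + 6\right) = - 30 \left(1 \left(-6\right) + 6\right) = - 30 \left(-6 + 6\right) = \left(-30\right) 0 = 0$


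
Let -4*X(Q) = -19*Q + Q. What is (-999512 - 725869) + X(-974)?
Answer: -1729764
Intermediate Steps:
X(Q) = 9*Q/2 (X(Q) = -(-19*Q + Q)/4 = -(-9)*Q/2 = 9*Q/2)
(-999512 - 725869) + X(-974) = (-999512 - 725869) + (9/2)*(-974) = -1725381 - 4383 = -1729764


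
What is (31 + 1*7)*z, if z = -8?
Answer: -304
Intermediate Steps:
(31 + 1*7)*z = (31 + 1*7)*(-8) = (31 + 7)*(-8) = 38*(-8) = -304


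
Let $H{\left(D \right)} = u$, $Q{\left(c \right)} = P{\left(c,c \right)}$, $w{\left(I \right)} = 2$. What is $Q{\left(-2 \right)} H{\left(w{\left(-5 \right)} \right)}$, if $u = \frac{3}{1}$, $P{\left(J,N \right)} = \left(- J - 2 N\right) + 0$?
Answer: $18$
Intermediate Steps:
$P{\left(J,N \right)} = - J - 2 N$
$u = 3$ ($u = 3 \cdot 1 = 3$)
$Q{\left(c \right)} = - 3 c$ ($Q{\left(c \right)} = - c - 2 c = - 3 c$)
$H{\left(D \right)} = 3$
$Q{\left(-2 \right)} H{\left(w{\left(-5 \right)} \right)} = \left(-3\right) \left(-2\right) 3 = 6 \cdot 3 = 18$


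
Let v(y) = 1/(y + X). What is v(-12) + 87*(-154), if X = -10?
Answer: -294757/22 ≈ -13398.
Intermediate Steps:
v(y) = 1/(-10 + y) (v(y) = 1/(y - 10) = 1/(-10 + y))
v(-12) + 87*(-154) = 1/(-10 - 12) + 87*(-154) = 1/(-22) - 13398 = -1/22 - 13398 = -294757/22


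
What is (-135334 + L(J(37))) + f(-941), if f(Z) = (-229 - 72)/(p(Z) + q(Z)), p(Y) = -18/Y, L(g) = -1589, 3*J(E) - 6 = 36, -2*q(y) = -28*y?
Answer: -1697395261627/12396716 ≈ -1.3692e+5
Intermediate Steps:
q(y) = 14*y (q(y) = -(-14)*y = 14*y)
J(E) = 14 (J(E) = 2 + (⅓)*36 = 2 + 12 = 14)
f(Z) = -301/(-18/Z + 14*Z) (f(Z) = (-229 - 72)/(-18/Z + 14*Z) = -301/(-18/Z + 14*Z))
(-135334 + L(J(37))) + f(-941) = (-135334 - 1589) - 301*(-941)/(-18 + 14*(-941)²) = -136923 - 301*(-941)/(-18 + 14*885481) = -136923 - 301*(-941)/(-18 + 12396734) = -136923 - 301*(-941)/12396716 = -136923 - 301*(-941)*1/12396716 = -136923 + 283241/12396716 = -1697395261627/12396716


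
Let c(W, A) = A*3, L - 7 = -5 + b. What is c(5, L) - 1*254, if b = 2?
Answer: -242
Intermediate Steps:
L = 4 (L = 7 + (-5 + 2) = 7 - 3 = 4)
c(W, A) = 3*A
c(5, L) - 1*254 = 3*4 - 1*254 = 12 - 254 = -242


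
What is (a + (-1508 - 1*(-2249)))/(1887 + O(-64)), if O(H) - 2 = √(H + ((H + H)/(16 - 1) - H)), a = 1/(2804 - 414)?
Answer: 10036205997/25584922754 - 7083964*I*√30/63962306885 ≈ 0.39227 - 0.00060661*I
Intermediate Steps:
a = 1/2390 ≈ 0.00041841
O(H) = 2 + √30*√H/15 (O(H) = 2 + √(H + ((H + H)/(16 - 1) - H)) = 2 + √(H + ((2*H)/15 - H)) = 2 + √(H + ((2*H)*(1/15) - H)) = 2 + √(H + (2*H/15 - H)) = 2 + √(H - 13*H/15) = 2 + √(2*H/15) = 2 + √30*√H/15)
(a + (-1508 - 1*(-2249)))/(1887 + O(-64)) = (1/2390 + (-1508 - 1*(-2249)))/(1887 + (2 + √30*√(-64)/15)) = (1/2390 + (-1508 + 2249))/(1887 + (2 + √30*(8*I)/15)) = (1/2390 + 741)/(1887 + (2 + 8*I*√30/15)) = 1770991/(2390*(1889 + 8*I*√30/15))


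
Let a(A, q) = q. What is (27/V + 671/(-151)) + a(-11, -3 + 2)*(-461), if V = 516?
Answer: 11859039/25972 ≈ 456.61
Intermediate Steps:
(27/V + 671/(-151)) + a(-11, -3 + 2)*(-461) = (27/516 + 671/(-151)) + (-3 + 2)*(-461) = (27*(1/516) + 671*(-1/151)) - 1*(-461) = (9/172 - 671/151) + 461 = -114053/25972 + 461 = 11859039/25972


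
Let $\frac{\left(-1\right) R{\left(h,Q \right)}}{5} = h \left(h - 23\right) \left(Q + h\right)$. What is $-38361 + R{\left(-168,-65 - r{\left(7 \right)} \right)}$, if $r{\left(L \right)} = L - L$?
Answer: $37344159$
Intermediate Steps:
$r{\left(L \right)} = 0$
$R{\left(h,Q \right)} = - 5 h \left(-23 + h\right) \left(Q + h\right)$ ($R{\left(h,Q \right)} = - 5 h \left(h - 23\right) \left(Q + h\right) = - 5 h \left(-23 + h\right) \left(Q + h\right)$)
$-38361 + R{\left(-168,-65 - r{\left(7 \right)} \right)} = -38361 + 5 \left(-168\right) \left(- \left(-168\right)^{2} + 23 \left(-65 - 0\right) + 23 \left(-168\right) - \left(-65 - 0\right) \left(-168\right)\right) = -38361 + 5 \left(-168\right) \left(\left(-1\right) 28224 + 23 \left(-65 + 0\right) - 3864 - \left(-65 + 0\right) \left(-168\right)\right) = -38361 + 5 \left(-168\right) \left(-28224 + 23 \left(-65\right) - 3864 - \left(-65\right) \left(-168\right)\right) = -38361 + 5 \left(-168\right) \left(-28224 - 1495 - 3864 - 10920\right) = -38361 + 5 \left(-168\right) \left(-44503\right) = -38361 + 37382520 = 37344159$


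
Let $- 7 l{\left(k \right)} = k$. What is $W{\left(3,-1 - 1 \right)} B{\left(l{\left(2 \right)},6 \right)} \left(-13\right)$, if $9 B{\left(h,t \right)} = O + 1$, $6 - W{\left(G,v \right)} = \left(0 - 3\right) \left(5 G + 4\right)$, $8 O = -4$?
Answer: $- \frac{91}{2} \approx -45.5$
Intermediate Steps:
$O = - \frac{1}{2}$ ($O = \frac{1}{8} \left(-4\right) = - \frac{1}{2} \approx -0.5$)
$l{\left(k \right)} = - \frac{k}{7}$
$W{\left(G,v \right)} = 18 + 15 G$ ($W{\left(G,v \right)} = 6 - \left(0 - 3\right) \left(5 G + 4\right) = 6 - - 3 \left(4 + 5 G\right) = 6 - \left(-12 - 15 G\right) = 6 + \left(12 + 15 G\right) = 18 + 15 G$)
$B{\left(h,t \right)} = \frac{1}{18}$ ($B{\left(h,t \right)} = \frac{- \frac{1}{2} + 1}{9} = \frac{1}{9} \cdot \frac{1}{2} = \frac{1}{18}$)
$W{\left(3,-1 - 1 \right)} B{\left(l{\left(2 \right)},6 \right)} \left(-13\right) = \left(18 + 15 \cdot 3\right) \frac{1}{18} \left(-13\right) = \left(18 + 45\right) \frac{1}{18} \left(-13\right) = 63 \cdot \frac{1}{18} \left(-13\right) = \frac{7}{2} \left(-13\right) = - \frac{91}{2}$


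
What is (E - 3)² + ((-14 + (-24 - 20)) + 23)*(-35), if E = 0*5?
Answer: 1234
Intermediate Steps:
E = 0
(E - 3)² + ((-14 + (-24 - 20)) + 23)*(-35) = (0 - 3)² + ((-14 + (-24 - 20)) + 23)*(-35) = (-3)² + ((-14 - 44) + 23)*(-35) = 9 + (-58 + 23)*(-35) = 9 - 35*(-35) = 9 + 1225 = 1234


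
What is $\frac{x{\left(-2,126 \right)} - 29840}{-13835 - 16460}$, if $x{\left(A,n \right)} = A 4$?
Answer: $\frac{29848}{30295} \approx 0.98524$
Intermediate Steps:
$x{\left(A,n \right)} = 4 A$
$\frac{x{\left(-2,126 \right)} - 29840}{-13835 - 16460} = \frac{4 \left(-2\right) - 29840}{-13835 - 16460} = \frac{-8 - 29840}{-30295} = \left(-29848\right) \left(- \frac{1}{30295}\right) = \frac{29848}{30295}$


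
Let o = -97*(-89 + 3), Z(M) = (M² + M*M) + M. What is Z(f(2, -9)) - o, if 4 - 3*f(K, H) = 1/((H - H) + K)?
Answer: -75043/9 ≈ -8338.1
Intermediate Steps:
f(K, H) = 4/3 - 1/(3*K) (f(K, H) = 4/3 - 1/(3*((H - H) + K)) = 4/3 - 1/(3*(0 + K)) = 4/3 - 1/(3*K))
Z(M) = M + 2*M² (Z(M) = (M² + M²) + M = 2*M² + M = M + 2*M²)
o = 8342 (o = -97*(-86) = 8342)
Z(f(2, -9)) - o = ((⅓)*(-1 + 4*2)/2)*(1 + 2*((⅓)*(-1 + 4*2)/2)) - 1*8342 = ((⅓)*(½)*(-1 + 8))*(1 + 2*((⅓)*(½)*(-1 + 8))) - 8342 = ((⅓)*(½)*7)*(1 + 2*((⅓)*(½)*7)) - 8342 = 7*(1 + 2*(7/6))/6 - 8342 = 7*(1 + 7/3)/6 - 8342 = (7/6)*(10/3) - 8342 = 35/9 - 8342 = -75043/9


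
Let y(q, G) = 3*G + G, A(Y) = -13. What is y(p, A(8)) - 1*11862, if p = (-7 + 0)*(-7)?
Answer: -11914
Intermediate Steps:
p = 49 (p = -7*(-7) = 49)
y(q, G) = 4*G
y(p, A(8)) - 1*11862 = 4*(-13) - 1*11862 = -52 - 11862 = -11914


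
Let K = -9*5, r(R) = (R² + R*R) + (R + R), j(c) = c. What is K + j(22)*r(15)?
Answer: 10515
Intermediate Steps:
r(R) = 2*R + 2*R² (r(R) = (R² + R²) + 2*R = 2*R² + 2*R = 2*R + 2*R²)
K = -45
K + j(22)*r(15) = -45 + 22*(2*15*(1 + 15)) = -45 + 22*(2*15*16) = -45 + 22*480 = -45 + 10560 = 10515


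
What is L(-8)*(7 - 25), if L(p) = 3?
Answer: -54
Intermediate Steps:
L(-8)*(7 - 25) = 3*(7 - 25) = 3*(-18) = -54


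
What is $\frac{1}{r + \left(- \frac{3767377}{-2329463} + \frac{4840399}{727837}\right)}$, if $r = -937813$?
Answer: $- \frac{73716059197}{69131269164292279} \approx -1.0663 \cdot 10^{-6}$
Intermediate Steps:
$\frac{1}{r + \left(- \frac{3767377}{-2329463} + \frac{4840399}{727837}\right)} = \frac{1}{-937813 + \left(- \frac{3767377}{-2329463} + \frac{4840399}{727837}\right)} = \frac{1}{-937813 + \left(\left(-3767377\right) \left(- \frac{1}{2329463}\right) + 4840399 \cdot \frac{1}{727837}\right)} = \frac{1}{-937813 + \left(\frac{163799}{101281} + \frac{4840399}{727837}\right)} = \frac{1}{-937813 + \frac{609459423882}{73716059197}} = \frac{1}{- \frac{69131269164292279}{73716059197}} = - \frac{73716059197}{69131269164292279}$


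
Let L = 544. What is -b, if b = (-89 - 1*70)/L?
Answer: 159/544 ≈ 0.29228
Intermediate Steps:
b = -159/544 (b = (-89 - 1*70)/544 = (-89 - 70)*(1/544) = -159*1/544 = -159/544 ≈ -0.29228)
-b = -1*(-159/544) = 159/544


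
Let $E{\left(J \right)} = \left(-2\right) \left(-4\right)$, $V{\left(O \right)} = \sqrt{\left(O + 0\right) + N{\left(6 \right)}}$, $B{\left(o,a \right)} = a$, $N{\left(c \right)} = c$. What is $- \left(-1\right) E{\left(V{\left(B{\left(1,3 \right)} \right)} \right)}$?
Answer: $8$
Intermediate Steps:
$V{\left(O \right)} = \sqrt{6 + O}$ ($V{\left(O \right)} = \sqrt{\left(O + 0\right) + 6} = \sqrt{O + 6} = \sqrt{6 + O}$)
$E{\left(J \right)} = 8$
$- \left(-1\right) E{\left(V{\left(B{\left(1,3 \right)} \right)} \right)} = - \left(-1\right) 8 = \left(-1\right) \left(-8\right) = 8$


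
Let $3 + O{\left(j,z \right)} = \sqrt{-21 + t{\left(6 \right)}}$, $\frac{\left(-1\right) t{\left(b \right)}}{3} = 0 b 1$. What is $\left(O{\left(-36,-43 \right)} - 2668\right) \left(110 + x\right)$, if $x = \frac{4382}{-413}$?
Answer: $- \frac{15662744}{59} + \frac{5864 i \sqrt{21}}{59} \approx -2.6547 \cdot 10^{5} + 455.46 i$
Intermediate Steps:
$t{\left(b \right)} = 0$ ($t{\left(b \right)} = - 3 \cdot 0 b 1 = - 3 \cdot 0 \cdot 1 = \left(-3\right) 0 = 0$)
$x = - \frac{626}{59}$ ($x = 4382 \left(- \frac{1}{413}\right) = - \frac{626}{59} \approx -10.61$)
$O{\left(j,z \right)} = -3 + i \sqrt{21}$ ($O{\left(j,z \right)} = -3 + \sqrt{-21 + 0} = -3 + \sqrt{-21} = -3 + i \sqrt{21}$)
$\left(O{\left(-36,-43 \right)} - 2668\right) \left(110 + x\right) = \left(\left(-3 + i \sqrt{21}\right) - 2668\right) \left(110 - \frac{626}{59}\right) = \left(-2671 + i \sqrt{21}\right) \frac{5864}{59} = - \frac{15662744}{59} + \frac{5864 i \sqrt{21}}{59}$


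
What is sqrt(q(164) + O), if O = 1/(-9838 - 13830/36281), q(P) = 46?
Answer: sqrt(1465219430548304799)/178473154 ≈ 6.7823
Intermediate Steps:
O = -36281/356946308 (O = 1/(-9838 - 13830*1/36281) = 1/(-9838 - 13830/36281) = 1/(-356946308/36281) = -36281/356946308 ≈ -0.00010164)
sqrt(q(164) + O) = sqrt(46 - 36281/356946308) = sqrt(16419493887/356946308) = sqrt(1465219430548304799)/178473154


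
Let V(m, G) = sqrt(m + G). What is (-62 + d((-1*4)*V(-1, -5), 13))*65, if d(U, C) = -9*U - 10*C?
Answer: -12480 + 2340*I*sqrt(6) ≈ -12480.0 + 5731.8*I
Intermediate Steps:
V(m, G) = sqrt(G + m)
d(U, C) = -10*C - 9*U
(-62 + d((-1*4)*V(-1, -5), 13))*65 = (-62 + (-10*13 - 9*(-1*4)*sqrt(-5 - 1)))*65 = (-62 + (-130 - (-36)*sqrt(-6)))*65 = (-62 + (-130 - (-36)*I*sqrt(6)))*65 = (-62 + (-130 + 36*I*sqrt(6)))*65 = (-192 + 36*I*sqrt(6))*65 = -12480 + 2340*I*sqrt(6)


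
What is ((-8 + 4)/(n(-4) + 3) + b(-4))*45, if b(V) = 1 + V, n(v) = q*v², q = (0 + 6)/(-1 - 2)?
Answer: -3735/29 ≈ -128.79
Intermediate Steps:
q = -2 (q = 6/(-3) = 6*(-⅓) = -2)
n(v) = -2*v²
((-8 + 4)/(n(-4) + 3) + b(-4))*45 = ((-8 + 4)/(-2*(-4)² + 3) + (1 - 4))*45 = (-4/(-2*16 + 3) - 3)*45 = (-4/(-32 + 3) - 3)*45 = (-4/(-29) - 3)*45 = (-4*(-1/29) - 3)*45 = (4/29 - 3)*45 = -83/29*45 = -3735/29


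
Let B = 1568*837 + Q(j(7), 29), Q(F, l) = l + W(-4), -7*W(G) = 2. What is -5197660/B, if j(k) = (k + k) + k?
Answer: -2798740/706701 ≈ -3.9603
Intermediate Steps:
W(G) = -2/7 (W(G) = -⅐*2 = -2/7)
j(k) = 3*k (j(k) = 2*k + k = 3*k)
Q(F, l) = -2/7 + l (Q(F, l) = l - 2/7 = -2/7 + l)
B = 9187113/7 (B = 1568*837 + (-2/7 + 29) = 1312416 + 201/7 = 9187113/7 ≈ 1.3124e+6)
-5197660/B = -5197660/9187113/7 = -5197660*7/9187113 = -2798740/706701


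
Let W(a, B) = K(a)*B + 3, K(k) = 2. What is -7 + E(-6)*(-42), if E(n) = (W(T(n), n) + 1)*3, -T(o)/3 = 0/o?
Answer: 1001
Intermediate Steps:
T(o) = 0 (T(o) = -0/o = -3*0 = 0)
W(a, B) = 3 + 2*B (W(a, B) = 2*B + 3 = 3 + 2*B)
E(n) = 12 + 6*n (E(n) = ((3 + 2*n) + 1)*3 = (4 + 2*n)*3 = 12 + 6*n)
-7 + E(-6)*(-42) = -7 + (12 + 6*(-6))*(-42) = -7 + (12 - 36)*(-42) = -7 - 24*(-42) = -7 + 1008 = 1001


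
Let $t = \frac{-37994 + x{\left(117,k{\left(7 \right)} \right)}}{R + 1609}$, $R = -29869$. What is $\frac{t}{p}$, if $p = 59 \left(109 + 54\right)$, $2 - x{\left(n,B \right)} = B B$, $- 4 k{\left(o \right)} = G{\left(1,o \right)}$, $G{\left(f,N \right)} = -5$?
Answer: $\frac{607897}{4348422720} \approx 0.0001398$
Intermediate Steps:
$k{\left(o \right)} = \frac{5}{4}$ ($k{\left(o \right)} = \left(- \frac{1}{4}\right) \left(-5\right) = \frac{5}{4}$)
$x{\left(n,B \right)} = 2 - B^{2}$ ($x{\left(n,B \right)} = 2 - B B = 2 - B^{2}$)
$t = \frac{607897}{452160}$ ($t = \frac{-37994 + \left(2 - \left(\frac{5}{4}\right)^{2}\right)}{-29869 + 1609} = \frac{-37994 + \left(2 - \frac{25}{16}\right)}{-28260} = \left(-37994 + \left(2 - \frac{25}{16}\right)\right) \left(- \frac{1}{28260}\right) = \left(-37994 + \frac{7}{16}\right) \left(- \frac{1}{28260}\right) = \left(- \frac{607897}{16}\right) \left(- \frac{1}{28260}\right) = \frac{607897}{452160} \approx 1.3444$)
$p = 9617$ ($p = 59 \cdot 163 = 9617$)
$\frac{t}{p} = \frac{607897}{452160 \cdot 9617} = \frac{607897}{452160} \cdot \frac{1}{9617} = \frac{607897}{4348422720}$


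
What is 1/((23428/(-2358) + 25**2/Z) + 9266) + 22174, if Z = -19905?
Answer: 321109881650983/14481369175 ≈ 22174.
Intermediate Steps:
1/((23428/(-2358) + 25**2/Z) + 9266) + 22174 = 1/((23428/(-2358) + 25**2/(-19905)) + 9266) + 22174 = 1/((23428*(-1/2358) + 625*(-1/19905)) + 9266) + 22174 = 1/((-11714/1179 - 125/3981) + 9266) + 22174 = 1/(-15593603/1564533 + 9266) + 22174 = 1/(14481369175/1564533) + 22174 = 1564533/14481369175 + 22174 = 321109881650983/14481369175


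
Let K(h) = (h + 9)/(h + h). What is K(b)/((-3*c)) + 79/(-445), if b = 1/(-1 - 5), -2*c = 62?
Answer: -38279/82770 ≈ -0.46247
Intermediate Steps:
c = -31 (c = -½*62 = -31)
b = -⅙ (b = 1/(-6) = -⅙ ≈ -0.16667)
K(h) = (9 + h)/(2*h) (K(h) = (9 + h)/((2*h)) = (9 + h)*(1/(2*h)) = (9 + h)/(2*h))
K(b)/((-3*c)) + 79/(-445) = ((9 - ⅙)/(2*(-⅙)))/((-3*(-31))) + 79/(-445) = ((½)*(-6)*(53/6))/93 + 79*(-1/445) = -53/2*1/93 - 79/445 = -53/186 - 79/445 = -38279/82770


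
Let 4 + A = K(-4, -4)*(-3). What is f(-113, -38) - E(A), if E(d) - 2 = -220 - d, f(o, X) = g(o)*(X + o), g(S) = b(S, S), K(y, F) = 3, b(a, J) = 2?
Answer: -97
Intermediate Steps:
g(S) = 2
A = -13 (A = -4 + 3*(-3) = -4 - 9 = -13)
f(o, X) = 2*X + 2*o (f(o, X) = 2*(X + o) = 2*X + 2*o)
E(d) = -218 - d (E(d) = 2 + (-220 - d) = -218 - d)
f(-113, -38) - E(A) = (2*(-38) + 2*(-113)) - (-218 - 1*(-13)) = (-76 - 226) - (-218 + 13) = -302 - 1*(-205) = -302 + 205 = -97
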